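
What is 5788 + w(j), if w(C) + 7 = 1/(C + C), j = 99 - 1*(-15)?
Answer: 1318069/228 ≈ 5781.0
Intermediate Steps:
j = 114 (j = 99 + 15 = 114)
w(C) = -7 + 1/(2*C) (w(C) = -7 + 1/(C + C) = -7 + 1/(2*C))
5788 + w(j) = 5788 + (-7 + (½)/114) = 5788 + (-7 + (½)*(1/114)) = 5788 + (-7 + 1/228) = 5788 - 1595/228 = 1318069/228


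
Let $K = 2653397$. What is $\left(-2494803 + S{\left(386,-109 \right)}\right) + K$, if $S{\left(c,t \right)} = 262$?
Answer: $158856$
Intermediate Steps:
$\left(-2494803 + S{\left(386,-109 \right)}\right) + K = \left(-2494803 + 262\right) + 2653397 = -2494541 + 2653397 = 158856$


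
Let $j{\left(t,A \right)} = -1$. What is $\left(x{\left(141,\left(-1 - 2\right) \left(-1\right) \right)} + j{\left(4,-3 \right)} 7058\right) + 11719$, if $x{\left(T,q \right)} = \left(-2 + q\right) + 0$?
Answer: $4662$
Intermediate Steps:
$x{\left(T,q \right)} = -2 + q$
$\left(x{\left(141,\left(-1 - 2\right) \left(-1\right) \right)} + j{\left(4,-3 \right)} 7058\right) + 11719 = \left(\left(-2 + \left(-1 - 2\right) \left(-1\right)\right) - 7058\right) + 11719 = \left(\left(-2 - -3\right) - 7058\right) + 11719 = \left(\left(-2 + 3\right) - 7058\right) + 11719 = \left(1 - 7058\right) + 11719 = -7057 + 11719 = 4662$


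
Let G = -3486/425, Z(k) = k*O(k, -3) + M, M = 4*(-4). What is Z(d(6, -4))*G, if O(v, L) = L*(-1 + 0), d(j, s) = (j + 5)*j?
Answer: -634452/425 ≈ -1492.8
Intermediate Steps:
d(j, s) = j*(5 + j) (d(j, s) = (5 + j)*j = j*(5 + j))
M = -16
O(v, L) = -L (O(v, L) = L*(-1) = -L)
Z(k) = -16 + 3*k (Z(k) = k*(-1*(-3)) - 16 = k*3 - 16 = 3*k - 16 = -16 + 3*k)
G = -3486/425 (G = -3486*1/425 = -3486/425 ≈ -8.2023)
Z(d(6, -4))*G = (-16 + 3*(6*(5 + 6)))*(-3486/425) = (-16 + 3*(6*11))*(-3486/425) = (-16 + 3*66)*(-3486/425) = (-16 + 198)*(-3486/425) = 182*(-3486/425) = -634452/425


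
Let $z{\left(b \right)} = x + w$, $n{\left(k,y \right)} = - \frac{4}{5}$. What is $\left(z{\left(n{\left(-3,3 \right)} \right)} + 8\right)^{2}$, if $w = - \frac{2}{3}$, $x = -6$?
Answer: $\frac{16}{9} \approx 1.7778$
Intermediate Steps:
$n{\left(k,y \right)} = - \frac{4}{5}$ ($n{\left(k,y \right)} = \left(-4\right) \frac{1}{5} = - \frac{4}{5}$)
$w = - \frac{2}{3}$ ($w = \left(-2\right) \frac{1}{3} = - \frac{2}{3} \approx -0.66667$)
$z{\left(b \right)} = - \frac{20}{3}$ ($z{\left(b \right)} = -6 - \frac{2}{3} = - \frac{20}{3}$)
$\left(z{\left(n{\left(-3,3 \right)} \right)} + 8\right)^{2} = \left(- \frac{20}{3} + 8\right)^{2} = \left(\frac{4}{3}\right)^{2} = \frac{16}{9}$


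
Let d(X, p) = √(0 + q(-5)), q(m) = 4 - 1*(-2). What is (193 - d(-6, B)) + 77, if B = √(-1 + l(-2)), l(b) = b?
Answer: 270 - √6 ≈ 267.55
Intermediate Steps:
q(m) = 6 (q(m) = 4 + 2 = 6)
B = I*√3 (B = √(-1 - 2) = √(-3) = I*√3 ≈ 1.732*I)
d(X, p) = √6 (d(X, p) = √(0 + 6) = √6)
(193 - d(-6, B)) + 77 = (193 - √6) + 77 = 270 - √6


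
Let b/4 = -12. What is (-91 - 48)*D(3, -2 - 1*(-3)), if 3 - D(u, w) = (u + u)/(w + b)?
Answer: -20433/47 ≈ -434.74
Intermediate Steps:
b = -48 (b = 4*(-12) = -48)
D(u, w) = 3 - 2*u/(-48 + w) (D(u, w) = 3 - (u + u)/(w - 48) = 3 - 2*u/(-48 + w))
(-91 - 48)*D(3, -2 - 1*(-3)) = (-91 - 48)*((-144 - 2*3 + 3*(-2 - 1*(-3)))/(-48 + (-2 - 1*(-3)))) = -139*(-144 - 6 + 3*(-2 + 3))/(-48 + (-2 + 3)) = -139*(-144 - 6 + 3*1)/(-48 + 1) = -139*(-144 - 6 + 3)/(-47) = -(-139)*(-147)/47 = -139*147/47 = -20433/47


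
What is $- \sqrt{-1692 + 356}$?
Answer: $- 2 i \sqrt{334} \approx - 36.551 i$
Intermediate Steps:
$- \sqrt{-1692 + 356} = - \sqrt{-1336} = - 2 i \sqrt{334}$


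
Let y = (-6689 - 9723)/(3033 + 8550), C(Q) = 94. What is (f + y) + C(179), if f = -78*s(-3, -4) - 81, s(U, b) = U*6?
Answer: 1490609/1053 ≈ 1415.6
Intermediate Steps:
s(U, b) = 6*U
y = -1492/1053 (y = -16412/11583 = -16412*1/11583 = -1492/1053 ≈ -1.4169)
f = 1323 (f = -468*(-3) - 81 = -78*(-18) - 81 = 1404 - 81 = 1323)
(f + y) + C(179) = (1323 - 1492/1053) + 94 = 1391627/1053 + 94 = 1490609/1053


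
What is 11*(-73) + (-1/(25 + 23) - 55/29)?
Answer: -1120445/1392 ≈ -804.92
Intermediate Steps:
11*(-73) + (-1/(25 + 23) - 55/29) = -803 + (-1/48 - 55*1/29) = -803 + (-1*1/48 - 55/29) = -803 + (-1/48 - 55/29) = -803 - 2669/1392 = -1120445/1392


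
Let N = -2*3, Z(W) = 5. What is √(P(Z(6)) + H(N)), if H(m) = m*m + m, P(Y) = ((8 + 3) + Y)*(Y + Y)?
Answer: √190 ≈ 13.784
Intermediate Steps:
N = -6
P(Y) = 2*Y*(11 + Y) (P(Y) = (11 + Y)*(2*Y) = 2*Y*(11 + Y))
H(m) = m + m² (H(m) = m² + m = m + m²)
√(P(Z(6)) + H(N)) = √(2*5*(11 + 5) - 6*(1 - 6)) = √(2*5*16 - 6*(-5)) = √(160 + 30) = √190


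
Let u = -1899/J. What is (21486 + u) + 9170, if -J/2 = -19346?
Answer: 1186140053/38692 ≈ 30656.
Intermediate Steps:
J = 38692 (J = -2*(-19346) = 38692)
u = -1899/38692 ≈ -0.049080
(21486 + u) + 9170 = (21486 - 1899/38692) + 9170 = 831334413/38692 + 9170 = 1186140053/38692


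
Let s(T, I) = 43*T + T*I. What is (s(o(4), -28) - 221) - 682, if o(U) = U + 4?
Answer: -783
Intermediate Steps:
o(U) = 4 + U
s(T, I) = 43*T + I*T
(s(o(4), -28) - 221) - 682 = ((4 + 4)*(43 - 28) - 221) - 682 = (8*15 - 221) - 682 = (120 - 221) - 682 = -101 - 682 = -783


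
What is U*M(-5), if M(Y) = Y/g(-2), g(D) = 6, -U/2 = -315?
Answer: -525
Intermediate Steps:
U = 630 (U = -2*(-315) = 630)
M(Y) = Y/6
U*M(-5) = 630*((⅙)*(-5)) = 630*(-⅚) = -525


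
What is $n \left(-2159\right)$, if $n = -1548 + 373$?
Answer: $2536825$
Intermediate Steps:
$n = -1175$
$n \left(-2159\right) = \left(-1175\right) \left(-2159\right) = 2536825$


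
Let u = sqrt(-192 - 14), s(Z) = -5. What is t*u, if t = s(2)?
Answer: -5*I*sqrt(206) ≈ -71.764*I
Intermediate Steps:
u = I*sqrt(206) (u = sqrt(-206) = I*sqrt(206) ≈ 14.353*I)
t = -5
t*u = -5*I*sqrt(206)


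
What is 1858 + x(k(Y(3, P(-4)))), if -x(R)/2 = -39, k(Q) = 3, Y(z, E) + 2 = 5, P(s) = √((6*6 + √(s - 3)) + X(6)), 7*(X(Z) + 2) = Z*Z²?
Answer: 1936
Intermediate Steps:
X(Z) = -2 + Z³/7 (X(Z) = -2 + (Z*Z²)/7 = -2 + Z³/7)
P(s) = √(454/7 + √(-3 + s)) (P(s) = √((6*6 + √(s - 3)) + (-2 + (⅐)*6³)) = √((36 + √(-3 + s)) + (-2 + (⅐)*216)) = √((36 + √(-3 + s)) + (-2 + 216/7)) = √((36 + √(-3 + s)) + 202/7) = √(454/7 + √(-3 + s)))
Y(z, E) = 3 (Y(z, E) = -2 + 5 = 3)
x(R) = 78 (x(R) = -2*(-39) = 78)
1858 + x(k(Y(3, P(-4)))) = 1858 + 78 = 1936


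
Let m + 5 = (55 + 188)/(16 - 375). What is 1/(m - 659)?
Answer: -359/238619 ≈ -0.0015045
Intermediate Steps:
m = -2038/359 (m = -5 + (55 + 188)/(16 - 375) = -5 + 243/(-359) = -5 + 243*(-1/359) = -5 - 243/359 = -2038/359 ≈ -5.6769)
1/(m - 659) = 1/(-2038/359 - 659) = 1/(-238619/359) = -359/238619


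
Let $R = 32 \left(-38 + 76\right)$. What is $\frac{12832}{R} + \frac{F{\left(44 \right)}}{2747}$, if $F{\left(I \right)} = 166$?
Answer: $\frac{1107855}{104386} \approx 10.613$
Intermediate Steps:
$R = 1216$ ($R = 32 \cdot 38 = 1216$)
$\frac{12832}{R} + \frac{F{\left(44 \right)}}{2747} = \frac{12832}{1216} + \frac{166}{2747} = 12832 \cdot \frac{1}{1216} + 166 \cdot \frac{1}{2747} = \frac{401}{38} + \frac{166}{2747} = \frac{1107855}{104386}$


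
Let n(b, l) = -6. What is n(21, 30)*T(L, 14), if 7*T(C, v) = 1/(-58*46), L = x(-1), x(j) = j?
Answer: 3/9338 ≈ 0.00032127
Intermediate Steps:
L = -1
T(C, v) = -1/18676 (T(C, v) = (1/(-58*46))/7 = (-1/58*1/46)/7 = (⅐)*(-1/2668) = -1/18676)
n(21, 30)*T(L, 14) = -6*(-1/18676) = 3/9338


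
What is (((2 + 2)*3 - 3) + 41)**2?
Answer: 2500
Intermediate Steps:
(((2 + 2)*3 - 3) + 41)**2 = ((4*3 - 3) + 41)**2 = ((12 - 3) + 41)**2 = (9 + 41)**2 = 50**2 = 2500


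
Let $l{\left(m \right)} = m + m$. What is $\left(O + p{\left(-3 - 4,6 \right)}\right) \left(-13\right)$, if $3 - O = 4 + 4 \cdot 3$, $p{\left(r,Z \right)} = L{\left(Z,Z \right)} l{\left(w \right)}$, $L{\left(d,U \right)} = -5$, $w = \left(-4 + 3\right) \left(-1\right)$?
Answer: $299$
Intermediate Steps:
$w = 1$ ($w = \left(-1\right) \left(-1\right) = 1$)
$l{\left(m \right)} = 2 m$
$p{\left(r,Z \right)} = -10$ ($p{\left(r,Z \right)} = - 5 \cdot 2 \cdot 1 = \left(-5\right) 2 = -10$)
$O = -13$ ($O = 3 - \left(4 + 4 \cdot 3\right) = 3 - \left(4 + 12\right) = 3 - 16 = -13$)
$\left(O + p{\left(-3 - 4,6 \right)}\right) \left(-13\right) = \left(-13 - 10\right) \left(-13\right) = \left(-23\right) \left(-13\right) = 299$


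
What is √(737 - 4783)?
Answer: 17*I*√14 ≈ 63.608*I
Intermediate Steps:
√(737 - 4783) = √(-4046) = 17*I*√14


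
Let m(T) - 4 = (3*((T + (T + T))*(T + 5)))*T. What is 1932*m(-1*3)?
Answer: 320712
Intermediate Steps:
m(T) = 4 + 9*T²*(5 + T) (m(T) = 4 + (3*((T + (T + T))*(T + 5)))*T = 4 + (3*((T + 2*T)*(5 + T)))*T = 4 + (3*((3*T)*(5 + T)))*T = 4 + (3*(3*T*(5 + T)))*T = 4 + (9*T*(5 + T))*T = 4 + 9*T²*(5 + T))
1932*m(-1*3) = 1932*(4 + 9*(-1*3)³ + 45*(-1*3)²) = 1932*(4 + 9*(-3)³ + 45*(-3)²) = 1932*(4 + 9*(-27) + 45*9) = 1932*(4 - 243 + 405) = 1932*166 = 320712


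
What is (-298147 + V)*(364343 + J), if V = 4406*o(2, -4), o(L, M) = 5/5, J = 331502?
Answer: -204398206145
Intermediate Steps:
o(L, M) = 1 (o(L, M) = 5*(1/5) = 1)
V = 4406 (V = 4406*1 = 4406)
(-298147 + V)*(364343 + J) = (-298147 + 4406)*(364343 + 331502) = -293741*695845 = -204398206145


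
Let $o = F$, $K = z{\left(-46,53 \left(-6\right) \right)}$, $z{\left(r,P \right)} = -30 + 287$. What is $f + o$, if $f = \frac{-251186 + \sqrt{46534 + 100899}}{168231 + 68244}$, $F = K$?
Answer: $\frac{60522889}{236475} + \frac{\sqrt{147433}}{236475} \approx 255.94$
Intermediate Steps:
$z{\left(r,P \right)} = 257$
$K = 257$
$F = 257$
$o = 257$
$f = - \frac{251186}{236475} + \frac{\sqrt{147433}}{236475}$ ($f = \frac{-251186 + \sqrt{147433}}{236475} = \left(-251186 + \sqrt{147433}\right) \frac{1}{236475} = - \frac{251186}{236475} + \frac{\sqrt{147433}}{236475} \approx -1.0606$)
$f + o = \left(- \frac{251186}{236475} + \frac{\sqrt{147433}}{236475}\right) + 257 = \frac{60522889}{236475} + \frac{\sqrt{147433}}{236475}$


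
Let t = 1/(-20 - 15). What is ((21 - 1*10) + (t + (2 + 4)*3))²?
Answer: 1028196/1225 ≈ 839.34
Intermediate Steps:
t = -1/35 (t = 1/(-35) = -1/35 ≈ -0.028571)
((21 - 1*10) + (t + (2 + 4)*3))² = ((21 - 1*10) + (-1/35 + (2 + 4)*3))² = ((21 - 10) + (-1/35 + 6*3))² = (11 + (-1/35 + 18))² = (11 + 629/35)² = (1014/35)² = 1028196/1225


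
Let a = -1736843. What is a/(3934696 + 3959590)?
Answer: -1736843/7894286 ≈ -0.22001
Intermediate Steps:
a/(3934696 + 3959590) = -1736843/(3934696 + 3959590) = -1736843/7894286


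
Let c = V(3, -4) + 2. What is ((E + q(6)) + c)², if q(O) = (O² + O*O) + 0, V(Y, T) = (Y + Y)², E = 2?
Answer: 12544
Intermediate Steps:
V(Y, T) = 4*Y² (V(Y, T) = (2*Y)² = 4*Y²)
q(O) = 2*O² (q(O) = (O² + O²) + 0 = 2*O² + 0 = 2*O²)
c = 38 (c = 4*3² + 2 = 4*9 + 2 = 36 + 2 = 38)
((E + q(6)) + c)² = ((2 + 2*6²) + 38)² = ((2 + 2*36) + 38)² = ((2 + 72) + 38)² = (74 + 38)² = 112² = 12544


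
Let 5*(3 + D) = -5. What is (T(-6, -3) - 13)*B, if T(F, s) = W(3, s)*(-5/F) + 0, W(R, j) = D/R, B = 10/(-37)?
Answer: 1270/333 ≈ 3.8138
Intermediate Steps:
D = -4 (D = -3 + (1/5)*(-5) = -3 - 1 = -4)
B = -10/37 (B = 10*(-1/37) = -10/37 ≈ -0.27027)
W(R, j) = -4/R
T(F, s) = 20/(3*F) (T(F, s) = (-4/3)*(-5/F) + 0 = (-4*1/3)*(-5/F) + 0 = -(-20)/(3*F) + 0 = 20/(3*F) + 0 = 20/(3*F))
(T(-6, -3) - 13)*B = ((20/3)/(-6) - 13)*(-10/37) = ((20/3)*(-1/6) - 13)*(-10/37) = (-10/9 - 13)*(-10/37) = -127/9*(-10/37) = 1270/333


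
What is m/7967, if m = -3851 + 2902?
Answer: -949/7967 ≈ -0.11912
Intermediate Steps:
m = -949
m/7967 = -949/7967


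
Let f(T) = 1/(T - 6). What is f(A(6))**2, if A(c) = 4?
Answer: 1/4 ≈ 0.25000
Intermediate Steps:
f(T) = 1/(-6 + T)
f(A(6))**2 = (1/(-6 + 4))**2 = (1/(-2))**2 = (-1/2)**2 = 1/4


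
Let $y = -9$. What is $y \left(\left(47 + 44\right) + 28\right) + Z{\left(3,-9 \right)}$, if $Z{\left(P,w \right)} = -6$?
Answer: $-1077$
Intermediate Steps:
$y \left(\left(47 + 44\right) + 28\right) + Z{\left(3,-9 \right)} = - 9 \left(\left(47 + 44\right) + 28\right) - 6 = - 9 \left(91 + 28\right) - 6 = \left(-9\right) 119 - 6 = -1071 - 6 = -1077$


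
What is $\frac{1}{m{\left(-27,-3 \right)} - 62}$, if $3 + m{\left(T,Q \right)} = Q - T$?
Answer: $- \frac{1}{41} \approx -0.02439$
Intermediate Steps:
$m{\left(T,Q \right)} = -3 + Q - T$ ($m{\left(T,Q \right)} = -3 + \left(Q - T\right) = -3 + Q - T$)
$\frac{1}{m{\left(-27,-3 \right)} - 62} = \frac{1}{\left(-3 - 3 - -27\right) - 62} = \frac{1}{\left(-3 - 3 + 27\right) - 62} = \frac{1}{21 - 62} = \frac{1}{-41} = - \frac{1}{41}$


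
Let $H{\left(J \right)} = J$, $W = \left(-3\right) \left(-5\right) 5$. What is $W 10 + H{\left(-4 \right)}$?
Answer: $746$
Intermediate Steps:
$W = 75$ ($W = 15 \cdot 5 = 75$)
$W 10 + H{\left(-4 \right)} = 75 \cdot 10 - 4 = 750 - 4 = 746$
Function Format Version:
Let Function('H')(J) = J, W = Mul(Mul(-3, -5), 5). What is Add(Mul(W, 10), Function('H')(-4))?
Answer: 746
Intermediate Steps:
W = 75 (W = Mul(15, 5) = 75)
Add(Mul(W, 10), Function('H')(-4)) = Add(Mul(75, 10), -4) = Add(750, -4) = 746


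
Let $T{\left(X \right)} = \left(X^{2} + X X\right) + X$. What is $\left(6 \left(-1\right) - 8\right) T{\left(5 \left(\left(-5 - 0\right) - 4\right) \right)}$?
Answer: $-56070$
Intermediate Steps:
$T{\left(X \right)} = X + 2 X^{2}$ ($T{\left(X \right)} = \left(X^{2} + X^{2}\right) + X = 2 X^{2} + X = X + 2 X^{2}$)
$\left(6 \left(-1\right) - 8\right) T{\left(5 \left(\left(-5 - 0\right) - 4\right) \right)} = \left(6 \left(-1\right) - 8\right) 5 \left(\left(-5 - 0\right) - 4\right) \left(1 + 2 \cdot 5 \left(\left(-5 - 0\right) - 4\right)\right) = \left(-6 - 8\right) 5 \left(\left(-5 + 0\right) - 4\right) \left(1 + 2 \cdot 5 \left(\left(-5 + 0\right) - 4\right)\right) = - 14 \cdot 5 \left(-5 - 4\right) \left(1 + 2 \cdot 5 \left(-5 - 4\right)\right) = - 14 \cdot 5 \left(-9\right) \left(1 + 2 \cdot 5 \left(-9\right)\right) = - 14 \left(- 45 \left(1 + 2 \left(-45\right)\right)\right) = - 14 \left(- 45 \left(1 - 90\right)\right) = - 14 \left(\left(-45\right) \left(-89\right)\right) = \left(-14\right) 4005 = -56070$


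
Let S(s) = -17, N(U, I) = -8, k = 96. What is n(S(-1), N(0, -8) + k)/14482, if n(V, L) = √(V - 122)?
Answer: I*√139/14482 ≈ 0.0008141*I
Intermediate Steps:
n(V, L) = √(-122 + V)
n(S(-1), N(0, -8) + k)/14482 = √(-122 - 17)/14482 = √(-139)*(1/14482) = (I*√139)*(1/14482) = I*√139/14482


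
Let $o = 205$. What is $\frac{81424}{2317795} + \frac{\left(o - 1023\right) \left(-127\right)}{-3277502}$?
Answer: $\frac{183668109}{53497026395} \approx 0.0034332$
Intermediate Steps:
$\frac{81424}{2317795} + \frac{\left(o - 1023\right) \left(-127\right)}{-3277502} = \frac{81424}{2317795} + \frac{\left(205 - 1023\right) \left(-127\right)}{-3277502} = 81424 \cdot \frac{1}{2317795} + \left(-818\right) \left(-127\right) \left(- \frac{1}{3277502}\right) = \frac{81424}{2317795} + 103886 \left(- \frac{1}{3277502}\right) = \frac{81424}{2317795} - \frac{51943}{1638751} = \frac{183668109}{53497026395}$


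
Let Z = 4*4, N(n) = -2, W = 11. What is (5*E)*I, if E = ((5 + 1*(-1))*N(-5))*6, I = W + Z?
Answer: -6480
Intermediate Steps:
Z = 16
I = 27 (I = 11 + 16 = 27)
E = -48 (E = ((5 + 1*(-1))*(-2))*6 = ((5 - 1)*(-2))*6 = (4*(-2))*6 = -8*6 = -48)
(5*E)*I = (5*(-48))*27 = -240*27 = -6480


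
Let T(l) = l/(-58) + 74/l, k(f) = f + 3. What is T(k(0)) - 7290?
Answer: -1264177/174 ≈ -7265.4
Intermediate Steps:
k(f) = 3 + f
T(l) = 74/l - l/58 (T(l) = l*(-1/58) + 74/l = -l/58 + 74/l = 74/l - l/58)
T(k(0)) - 7290 = (74/(3 + 0) - (3 + 0)/58) - 7290 = (74/3 - 1/58*3) - 7290 = (74*(⅓) - 3/58) - 7290 = (74/3 - 3/58) - 7290 = 4283/174 - 7290 = -1264177/174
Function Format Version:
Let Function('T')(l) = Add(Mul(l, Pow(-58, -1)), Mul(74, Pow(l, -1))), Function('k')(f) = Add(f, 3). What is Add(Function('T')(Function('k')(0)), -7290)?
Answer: Rational(-1264177, 174) ≈ -7265.4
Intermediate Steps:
Function('k')(f) = Add(3, f)
Function('T')(l) = Add(Mul(74, Pow(l, -1)), Mul(Rational(-1, 58), l)) (Function('T')(l) = Add(Mul(l, Rational(-1, 58)), Mul(74, Pow(l, -1))) = Add(Mul(Rational(-1, 58), l), Mul(74, Pow(l, -1))) = Add(Mul(74, Pow(l, -1)), Mul(Rational(-1, 58), l)))
Add(Function('T')(Function('k')(0)), -7290) = Add(Add(Mul(74, Pow(Add(3, 0), -1)), Mul(Rational(-1, 58), Add(3, 0))), -7290) = Add(Add(Mul(74, Pow(3, -1)), Mul(Rational(-1, 58), 3)), -7290) = Add(Add(Mul(74, Rational(1, 3)), Rational(-3, 58)), -7290) = Add(Add(Rational(74, 3), Rational(-3, 58)), -7290) = Add(Rational(4283, 174), -7290) = Rational(-1264177, 174)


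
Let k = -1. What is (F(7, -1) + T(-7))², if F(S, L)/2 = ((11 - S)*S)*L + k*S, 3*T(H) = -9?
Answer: 5329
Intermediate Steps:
T(H) = -3 (T(H) = (⅓)*(-9) = -3)
F(S, L) = -2*S + 2*L*S*(11 - S) (F(S, L) = 2*(((11 - S)*S)*L - S) = 2*((S*(11 - S))*L - S) = 2*(L*S*(11 - S) - S) = 2*(-S + L*S*(11 - S)) = -2*S + 2*L*S*(11 - S))
(F(7, -1) + T(-7))² = (2*7*(-1 + 11*(-1) - 1*(-1)*7) - 3)² = (2*7*(-1 - 11 + 7) - 3)² = (2*7*(-5) - 3)² = (-70 - 3)² = (-73)² = 5329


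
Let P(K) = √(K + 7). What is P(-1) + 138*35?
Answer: 4830 + √6 ≈ 4832.5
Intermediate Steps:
P(K) = √(7 + K)
P(-1) + 138*35 = √(7 - 1) + 138*35 = √6 + 4830 = 4830 + √6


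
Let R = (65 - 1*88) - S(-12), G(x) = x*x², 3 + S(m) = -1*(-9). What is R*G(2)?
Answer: -232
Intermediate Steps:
S(m) = 6 (S(m) = -3 - 1*(-9) = -3 + 9 = 6)
G(x) = x³
R = -29 (R = (65 - 1*88) - 1*6 = (65 - 88) - 6 = -23 - 6 = -29)
R*G(2) = -29*2³ = -29*8 = -232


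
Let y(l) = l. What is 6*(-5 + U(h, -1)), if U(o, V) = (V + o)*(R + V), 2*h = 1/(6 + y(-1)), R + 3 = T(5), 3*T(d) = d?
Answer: -87/5 ≈ -17.400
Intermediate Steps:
T(d) = d/3
R = -4/3 (R = -3 + (⅓)*5 = -3 + 5/3 = -4/3 ≈ -1.3333)
h = ⅒ (h = 1/(2*(6 - 1)) = (½)/5 = (½)*(⅕) = ⅒ ≈ 0.10000)
U(o, V) = (-4/3 + V)*(V + o) (U(o, V) = (V + o)*(-4/3 + V) = (-4/3 + V)*(V + o))
6*(-5 + U(h, -1)) = 6*(-5 + ((-1)² - 4/3*(-1) - 4/3*⅒ - 1*⅒)) = 6*(-5 + (1 + 4/3 - 2/15 - ⅒)) = 6*(-5 + 21/10) = 6*(-29/10) = -87/5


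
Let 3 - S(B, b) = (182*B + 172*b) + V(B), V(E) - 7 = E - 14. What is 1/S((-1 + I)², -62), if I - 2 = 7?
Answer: -1/1038 ≈ -0.00096339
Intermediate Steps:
I = 9 (I = 2 + 7 = 9)
V(E) = -7 + E (V(E) = 7 + (E - 14) = 7 + (-14 + E) = -7 + E)
S(B, b) = 10 - 183*B - 172*b (S(B, b) = 3 - ((182*B + 172*b) + (-7 + B)) = 3 - ((172*b + 182*B) + (-7 + B)) = 3 - (-7 + 172*b + 183*B) = 3 + (7 - 183*B - 172*b) = 10 - 183*B - 172*b)
1/S((-1 + I)², -62) = 1/(10 - 183*(-1 + 9)² - 172*(-62)) = 1/(10 - 183*8² + 10664) = 1/(10 - 183*64 + 10664) = 1/(10 - 11712 + 10664) = 1/(-1038) = -1/1038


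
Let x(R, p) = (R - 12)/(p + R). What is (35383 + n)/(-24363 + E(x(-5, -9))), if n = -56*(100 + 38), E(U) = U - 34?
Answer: -387170/341541 ≈ -1.1336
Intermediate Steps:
x(R, p) = (-12 + R)/(R + p)
E(U) = -34 + U
n = -7728 (n = -56*138 = -7728)
(35383 + n)/(-24363 + E(x(-5, -9))) = (35383 - 7728)/(-24363 + (-34 + (-12 - 5)/(-5 - 9))) = 27655/(-24363 + (-34 - 17/(-14))) = 27655/(-24363 + (-34 - 1/14*(-17))) = 27655/(-24363 + (-34 + 17/14)) = 27655/(-24363 - 459/14) = 27655/(-341541/14) = 27655*(-14/341541) = -387170/341541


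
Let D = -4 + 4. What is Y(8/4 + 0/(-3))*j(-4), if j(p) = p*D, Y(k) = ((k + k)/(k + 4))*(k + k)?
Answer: 0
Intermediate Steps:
D = 0
Y(k) = 4*k²/(4 + k) (Y(k) = ((2*k)/(4 + k))*(2*k) = (2*k/(4 + k))*(2*k) = 4*k²/(4 + k))
j(p) = 0 (j(p) = p*0 = 0)
Y(8/4 + 0/(-3))*j(-4) = (4*(8/4 + 0/(-3))²/(4 + (8/4 + 0/(-3))))*0 = (4*(8*(¼) + 0*(-⅓))²/(4 + (8*(¼) + 0*(-⅓))))*0 = (4*(2 + 0)²/(4 + (2 + 0)))*0 = (4*2²/(4 + 2))*0 = (4*4/6)*0 = (4*4*(⅙))*0 = (8/3)*0 = 0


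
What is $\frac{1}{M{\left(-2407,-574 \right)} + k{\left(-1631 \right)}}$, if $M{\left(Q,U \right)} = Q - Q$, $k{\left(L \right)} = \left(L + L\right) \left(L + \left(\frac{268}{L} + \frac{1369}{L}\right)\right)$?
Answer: $\frac{1}{5323596} \approx 1.8784 \cdot 10^{-7}$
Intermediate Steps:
$k{\left(L \right)} = 2 L \left(L + \frac{1637}{L}\right)$
$M{\left(Q,U \right)} = 0$
$\frac{1}{M{\left(-2407,-574 \right)} + k{\left(-1631 \right)}} = \frac{1}{0 + \left(3274 + 2 \left(-1631\right)^{2}\right)} = \frac{1}{0 + \left(3274 + 2 \cdot 2660161\right)} = \frac{1}{0 + \left(3274 + 5320322\right)} = \frac{1}{0 + 5323596} = \frac{1}{5323596}$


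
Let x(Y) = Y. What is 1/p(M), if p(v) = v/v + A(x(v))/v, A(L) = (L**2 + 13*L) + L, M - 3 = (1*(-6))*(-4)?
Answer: 1/42 ≈ 0.023810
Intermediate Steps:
M = 27 (M = 3 + (1*(-6))*(-4) = 3 - 6*(-4) = 3 + 24 = 27)
A(L) = L**2 + 14*L
p(v) = 15 + v (p(v) = v/v + (v*(14 + v))/v = 1 + (14 + v) = 15 + v)
1/p(M) = 1/(15 + 27) = 1/42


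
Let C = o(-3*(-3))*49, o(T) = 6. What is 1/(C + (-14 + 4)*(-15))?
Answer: 1/444 ≈ 0.0022523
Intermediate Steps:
C = 294 (C = 6*49 = 294)
1/(C + (-14 + 4)*(-15)) = 1/(294 + (-14 + 4)*(-15)) = 1/(294 - 10*(-15)) = 1/(294 + 150) = 1/444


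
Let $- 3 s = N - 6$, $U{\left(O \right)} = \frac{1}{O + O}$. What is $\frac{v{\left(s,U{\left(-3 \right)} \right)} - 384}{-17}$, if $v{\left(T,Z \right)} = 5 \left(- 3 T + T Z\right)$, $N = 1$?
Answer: $\frac{7387}{306} \approx 24.141$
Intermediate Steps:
$U{\left(O \right)} = \frac{1}{2 O}$
$s = \frac{5}{3}$ ($s = - \frac{1 - 6}{3} = \left(- \frac{1}{3}\right) \left(-5\right) = \frac{5}{3} \approx 1.6667$)
$v{\left(T,Z \right)} = - 15 T + 5 T Z$
$\frac{v{\left(s,U{\left(-3 \right)} \right)} - 384}{-17} = \frac{5 \cdot \frac{5}{3} \left(-3 + \frac{1}{2 \left(-3\right)}\right) - 384}{-17} = - \frac{5 \cdot \frac{5}{3} \left(-3 + \frac{1}{2} \left(- \frac{1}{3}\right)\right) - 384}{17} = - \frac{5 \cdot \frac{5}{3} \left(-3 - \frac{1}{6}\right) - 384}{17} = - \frac{5 \cdot \frac{5}{3} \left(- \frac{19}{6}\right) - 384}{17} = - \frac{- \frac{475}{18} - 384}{17} = \left(- \frac{1}{17}\right) \left(- \frac{7387}{18}\right) = \frac{7387}{306}$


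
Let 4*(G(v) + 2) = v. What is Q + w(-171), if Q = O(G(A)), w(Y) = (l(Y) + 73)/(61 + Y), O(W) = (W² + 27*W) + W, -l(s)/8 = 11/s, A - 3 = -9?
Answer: -3251057/37620 ≈ -86.418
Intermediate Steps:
A = -6 (A = 3 - 9 = -6)
l(s) = -88/s
G(v) = -2 + v/4
O(W) = W² + 28*W
w(Y) = (73 - 88/Y)/(61 + Y) (w(Y) = (-88/Y + 73)/(61 + Y) = (73 - 88/Y)/(61 + Y))
Q = -343/4 (Q = (-2 + (¼)*(-6))*(28 + (-2 + (¼)*(-6))) = (-2 - 3/2)*(28 + (-2 - 3/2)) = -7*(28 - 7/2)/2 = -7/2*49/2 = -343/4 ≈ -85.750)
Q + w(-171) = -343/4 + (-88 + 73*(-171))/((-171)*(61 - 171)) = -343/4 - 1/171*(-88 - 12483)/(-110) = -343/4 - 1/171*(-1/110)*(-12571) = -343/4 - 12571/18810 = -3251057/37620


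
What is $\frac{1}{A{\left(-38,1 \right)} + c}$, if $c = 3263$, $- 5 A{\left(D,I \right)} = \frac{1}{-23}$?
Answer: $\frac{115}{375246} \approx 0.00030647$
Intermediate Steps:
$A{\left(D,I \right)} = \frac{1}{115}$ ($A{\left(D,I \right)} = - \frac{1}{5 \left(-23\right)} = \left(- \frac{1}{5}\right) \left(- \frac{1}{23}\right) = \frac{1}{115}$)
$\frac{1}{A{\left(-38,1 \right)} + c} = \frac{1}{\frac{1}{115} + 3263} = \frac{1}{\frac{375246}{115}} = \frac{115}{375246}$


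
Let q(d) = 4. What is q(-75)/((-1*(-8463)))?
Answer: 4/8463 ≈ 0.00047265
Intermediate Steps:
q(-75)/((-1*(-8463))) = 4/((-1*(-8463))) = 4/8463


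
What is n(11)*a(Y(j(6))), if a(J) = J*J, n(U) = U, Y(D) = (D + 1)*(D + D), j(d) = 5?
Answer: 39600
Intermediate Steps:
Y(D) = 2*D*(1 + D) (Y(D) = (1 + D)*(2*D) = 2*D*(1 + D))
a(J) = J²
n(11)*a(Y(j(6))) = 11*(2*5*(1 + 5))² = 11*(2*5*6)² = 11*60² = 11*3600 = 39600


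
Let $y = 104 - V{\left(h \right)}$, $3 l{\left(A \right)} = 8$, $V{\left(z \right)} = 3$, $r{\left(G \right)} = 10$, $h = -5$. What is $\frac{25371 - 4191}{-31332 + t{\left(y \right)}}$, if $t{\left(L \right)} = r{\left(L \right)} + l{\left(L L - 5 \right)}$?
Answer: $- \frac{31770}{46979} \approx -0.67626$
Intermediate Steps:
$l{\left(A \right)} = \frac{8}{3}$ ($l{\left(A \right)} = \frac{1}{3} \cdot 8 = \frac{8}{3}$)
$y = 101$ ($y = 104 - 3 = 101$)
$t{\left(L \right)} = \frac{38}{3}$ ($t{\left(L \right)} = 10 + \frac{8}{3} = \frac{38}{3}$)
$\frac{25371 - 4191}{-31332 + t{\left(y \right)}} = \frac{25371 - 4191}{-31332 + \frac{38}{3}} = \frac{21180}{- \frac{93958}{3}} = 21180 \left(- \frac{3}{93958}\right) = - \frac{31770}{46979}$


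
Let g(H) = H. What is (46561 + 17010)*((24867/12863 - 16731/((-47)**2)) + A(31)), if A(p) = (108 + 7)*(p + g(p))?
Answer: 12868941798461260/28414367 ≈ 4.5290e+8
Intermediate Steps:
A(p) = 230*p (A(p) = (108 + 7)*(p + p) = 115*(2*p) = 230*p)
(46561 + 17010)*((24867/12863 - 16731/((-47)**2)) + A(31)) = (46561 + 17010)*((24867/12863 - 16731/((-47)**2)) + 230*31) = 63571*((24867*(1/12863) - 16731/2209) + 7130) = 63571*((24867/12863 - 16731*1/2209) + 7130) = 63571*((24867/12863 - 16731/2209) + 7130) = 63571*(-160279650/28414367 + 7130) = 63571*(202434157060/28414367) = 12868941798461260/28414367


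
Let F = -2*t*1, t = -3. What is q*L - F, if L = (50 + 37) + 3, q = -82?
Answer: -7386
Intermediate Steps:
L = 90 (L = 87 + 3 = 90)
F = 6 (F = -2*(-3)*1 = 6*1 = 6)
q*L - F = -82*90 - 1*6 = -7380 - 6 = -7386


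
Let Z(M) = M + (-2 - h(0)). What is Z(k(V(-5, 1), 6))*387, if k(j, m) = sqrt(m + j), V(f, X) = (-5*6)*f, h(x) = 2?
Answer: -1548 + 774*sqrt(39) ≈ 3285.6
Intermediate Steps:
V(f, X) = -30*f
k(j, m) = sqrt(j + m)
Z(M) = -4 + M (Z(M) = M + (-2 - 1*2) = M + (-2 - 2) = M - 4 = -4 + M)
Z(k(V(-5, 1), 6))*387 = (-4 + sqrt(-30*(-5) + 6))*387 = (-4 + sqrt(150 + 6))*387 = (-4 + sqrt(156))*387 = (-4 + 2*sqrt(39))*387 = -1548 + 774*sqrt(39)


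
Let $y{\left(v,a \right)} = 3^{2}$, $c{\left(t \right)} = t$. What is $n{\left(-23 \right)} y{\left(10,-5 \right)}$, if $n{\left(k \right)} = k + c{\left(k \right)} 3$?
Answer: $-828$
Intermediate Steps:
$n{\left(k \right)} = 4 k$ ($n{\left(k \right)} = k + k 3 = k + 3 k = 4 k$)
$y{\left(v,a \right)} = 9$
$n{\left(-23 \right)} y{\left(10,-5 \right)} = 4 \left(-23\right) 9 = \left(-92\right) 9 = -828$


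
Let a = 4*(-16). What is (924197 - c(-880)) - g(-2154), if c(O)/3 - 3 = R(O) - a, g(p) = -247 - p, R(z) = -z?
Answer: 919449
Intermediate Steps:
a = -64
c(O) = 201 - 3*O (c(O) = 9 + 3*(-O - 1*(-64)) = 9 + 3*(-O + 64) = 9 + 3*(64 - O) = 9 + (192 - 3*O) = 201 - 3*O)
(924197 - c(-880)) - g(-2154) = (924197 - (201 - 3*(-880))) - (-247 - 1*(-2154)) = (924197 - (201 + 2640)) - (-247 + 2154) = (924197 - 1*2841) - 1*1907 = (924197 - 2841) - 1907 = 921356 - 1907 = 919449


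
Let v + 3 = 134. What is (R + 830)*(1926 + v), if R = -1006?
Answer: -362032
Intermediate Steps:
v = 131 (v = -3 + 134 = 131)
(R + 830)*(1926 + v) = (-1006 + 830)*(1926 + 131) = -176*2057 = -362032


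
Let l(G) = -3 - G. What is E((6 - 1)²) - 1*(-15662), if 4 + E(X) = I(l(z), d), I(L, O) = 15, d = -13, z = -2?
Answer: 15673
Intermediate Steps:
E(X) = 11 (E(X) = -4 + 15 = 11)
E((6 - 1)²) - 1*(-15662) = 11 - 1*(-15662) = 11 + 15662 = 15673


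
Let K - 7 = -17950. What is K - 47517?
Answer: -65460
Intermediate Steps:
K = -17943 (K = 7 - 17950 = -17943)
K - 47517 = -17943 - 47517 = -65460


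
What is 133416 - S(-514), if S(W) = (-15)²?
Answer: 133191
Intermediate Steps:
S(W) = 225
133416 - S(-514) = 133416 - 1*225 = 133416 - 225 = 133191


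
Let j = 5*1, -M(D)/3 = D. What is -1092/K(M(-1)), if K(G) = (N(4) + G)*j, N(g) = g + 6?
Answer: -84/5 ≈ -16.800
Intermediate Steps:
N(g) = 6 + g
M(D) = -3*D
j = 5
K(G) = 50 + 5*G (K(G) = ((6 + 4) + G)*5 = (10 + G)*5 = 50 + 5*G)
-1092/K(M(-1)) = -1092/(50 + 5*(-3*(-1))) = -1092/(50 + 5*3) = -1092/(50 + 15) = -1092/65 = -1092*1/65 = -84/5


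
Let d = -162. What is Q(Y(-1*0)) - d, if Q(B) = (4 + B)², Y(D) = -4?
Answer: 162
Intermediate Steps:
Q(Y(-1*0)) - d = (4 - 4)² - 1*(-162) = 0² + 162 = 0 + 162 = 162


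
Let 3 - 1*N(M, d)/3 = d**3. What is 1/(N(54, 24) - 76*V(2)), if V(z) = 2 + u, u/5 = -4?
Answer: -1/40095 ≈ -2.4941e-5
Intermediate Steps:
u = -20 (u = 5*(-4) = -20)
N(M, d) = 9 - 3*d**3
V(z) = -18 (V(z) = 2 - 20 = -18)
1/(N(54, 24) - 76*V(2)) = 1/((9 - 3*24**3) - 76*(-18)) = 1/((9 - 3*13824) + 1368) = 1/((9 - 41472) + 1368) = 1/(-41463 + 1368) = 1/(-40095) = -1/40095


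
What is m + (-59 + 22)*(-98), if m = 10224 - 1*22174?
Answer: -8324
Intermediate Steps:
m = -11950 (m = 10224 - 22174 = -11950)
m + (-59 + 22)*(-98) = -11950 + (-59 + 22)*(-98) = -11950 - 37*(-98) = -11950 + 3626 = -8324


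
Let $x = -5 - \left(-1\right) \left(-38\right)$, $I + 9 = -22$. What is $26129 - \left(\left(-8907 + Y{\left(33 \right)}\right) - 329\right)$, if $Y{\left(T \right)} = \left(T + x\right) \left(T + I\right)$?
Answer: $35385$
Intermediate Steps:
$I = -31$ ($I = -9 - 22 = -31$)
$x = -43$ ($x = -5 - 38 = -43$)
$Y{\left(T \right)} = \left(-43 + T\right) \left(-31 + T\right)$ ($Y{\left(T \right)} = \left(T - 43\right) \left(T - 31\right) = \left(-43 + T\right) \left(-31 + T\right)$)
$26129 - \left(\left(-8907 + Y{\left(33 \right)}\right) - 329\right) = 26129 - \left(\left(-8907 + \left(1333 + 33^{2} - 2442\right)\right) - 329\right) = 26129 - \left(\left(-8907 + \left(1333 + 1089 - 2442\right)\right) - 329\right) = 26129 - \left(\left(-8907 - 20\right) - 329\right) = 26129 - \left(-8927 - 329\right) = 26129 - -9256 = 26129 + 9256 = 35385$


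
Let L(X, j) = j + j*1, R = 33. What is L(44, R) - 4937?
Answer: -4871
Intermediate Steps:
L(X, j) = 2*j (L(X, j) = j + j = 2*j)
L(44, R) - 4937 = 2*33 - 4937 = 66 - 4937 = -4871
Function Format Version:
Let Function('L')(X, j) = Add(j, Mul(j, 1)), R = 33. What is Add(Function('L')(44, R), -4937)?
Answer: -4871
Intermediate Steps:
Function('L')(X, j) = Mul(2, j) (Function('L')(X, j) = Add(j, j) = Mul(2, j))
Add(Function('L')(44, R), -4937) = Add(Mul(2, 33), -4937) = Add(66, -4937) = -4871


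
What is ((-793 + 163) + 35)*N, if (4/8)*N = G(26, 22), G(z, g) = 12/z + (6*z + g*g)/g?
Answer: -5028940/143 ≈ -35167.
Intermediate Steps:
G(z, g) = 12/z + (g² + 6*z)/g (G(z, g) = 12/z + (6*z + g²)/g = 12/z + (g² + 6*z)/g)
N = 8452/143 (N = 2*(22 + 12/26 + 6*26/22) = 2*(22 + 12*(1/26) + 6*26*(1/22)) = 2*(22 + 6/13 + 78/11) = 2*(4226/143) = 8452/143 ≈ 59.105)
((-793 + 163) + 35)*N = ((-793 + 163) + 35)*(8452/143) = (-630 + 35)*(8452/143) = -595*8452/143 = -5028940/143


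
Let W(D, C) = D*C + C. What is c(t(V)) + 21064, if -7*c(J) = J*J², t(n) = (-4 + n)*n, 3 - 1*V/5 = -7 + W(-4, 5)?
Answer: -3460079930677/7 ≈ -4.9430e+11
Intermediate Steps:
W(D, C) = C + C*D (W(D, C) = C*D + C = C + C*D)
V = 125 (V = 15 - 5*(-7 + 5*(1 - 4)) = 15 - 5*(-7 + 5*(-3)) = 15 - 5*(-7 - 15) = 15 - 5*(-22) = 15 + 110 = 125)
t(n) = n*(-4 + n)
c(J) = -J³/7 (c(J) = -J*J²/7 = -J³/7)
c(t(V)) + 21064 = -1953125*(-4 + 125)³/7 + 21064 = -(125*121)³/7 + 21064 = -⅐*15125³ + 21064 = -⅐*3460080078125 + 21064 = -3460080078125/7 + 21064 = -3460079930677/7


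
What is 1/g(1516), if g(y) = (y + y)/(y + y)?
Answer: 1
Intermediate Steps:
g(y) = 1 (g(y) = (2*y)/((2*y)) = (2*y)*(1/(2*y)) = 1)
1/g(1516) = 1/1 = 1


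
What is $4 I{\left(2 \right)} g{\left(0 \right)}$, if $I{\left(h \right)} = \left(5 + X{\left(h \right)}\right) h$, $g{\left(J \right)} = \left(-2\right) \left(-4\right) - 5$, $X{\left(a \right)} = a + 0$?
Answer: $168$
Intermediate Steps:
$X{\left(a \right)} = a$
$g{\left(J \right)} = 3$ ($g{\left(J \right)} = 8 - 5 = 3$)
$I{\left(h \right)} = h \left(5 + h\right)$ ($I{\left(h \right)} = \left(5 + h\right) h = h \left(5 + h\right)$)
$4 I{\left(2 \right)} g{\left(0 \right)} = 4 \cdot 2 \left(5 + 2\right) 3 = 4 \cdot 2 \cdot 7 \cdot 3 = 4 \cdot 14 \cdot 3 = 56 \cdot 3 = 168$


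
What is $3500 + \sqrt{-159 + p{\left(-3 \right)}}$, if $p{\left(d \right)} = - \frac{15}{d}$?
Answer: $3500 + i \sqrt{154} \approx 3500.0 + 12.41 i$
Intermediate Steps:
$3500 + \sqrt{-159 + p{\left(-3 \right)}} = 3500 + \sqrt{-159 - \frac{15}{-3}} = 3500 + \sqrt{-159 - -5} = 3500 + \sqrt{-159 + 5} = 3500 + \sqrt{-154} = 3500 + i \sqrt{154}$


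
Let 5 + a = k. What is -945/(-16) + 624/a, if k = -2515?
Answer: 98809/1680 ≈ 58.815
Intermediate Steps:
a = -2520 (a = -5 - 2515 = -2520)
-945/(-16) + 624/a = -945/(-16) + 624/(-2520) = -945*(-1/16) + 624*(-1/2520) = 945/16 - 26/105 = 98809/1680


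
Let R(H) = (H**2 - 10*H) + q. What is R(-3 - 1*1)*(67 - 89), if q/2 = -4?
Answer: -1056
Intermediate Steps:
q = -8 (q = 2*(-4) = -8)
R(H) = -8 + H**2 - 10*H (R(H) = (H**2 - 10*H) - 8 = -8 + H**2 - 10*H)
R(-3 - 1*1)*(67 - 89) = (-8 + (-3 - 1*1)**2 - 10*(-3 - 1*1))*(67 - 89) = (-8 + (-3 - 1)**2 - 10*(-3 - 1))*(-22) = (-8 + (-4)**2 - 10*(-4))*(-22) = (-8 + 16 + 40)*(-22) = 48*(-22) = -1056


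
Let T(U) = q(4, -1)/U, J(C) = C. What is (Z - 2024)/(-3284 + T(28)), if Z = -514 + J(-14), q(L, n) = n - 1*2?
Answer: 71456/91955 ≈ 0.77708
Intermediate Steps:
q(L, n) = -2 + n (q(L, n) = n - 2 = -2 + n)
Z = -528 (Z = -514 - 14 = -528)
T(U) = -3/U (T(U) = (-2 - 1)/U = -3/U)
(Z - 2024)/(-3284 + T(28)) = (-528 - 2024)/(-3284 - 3/28) = -2552/(-3284 - 3*1/28) = -2552/(-3284 - 3/28) = -2552/(-91955/28) = -2552*(-28/91955) = 71456/91955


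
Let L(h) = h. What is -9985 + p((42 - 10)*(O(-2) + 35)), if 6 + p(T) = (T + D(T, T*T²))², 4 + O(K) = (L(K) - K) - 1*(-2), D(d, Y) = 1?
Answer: 1107258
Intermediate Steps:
O(K) = -2 (O(K) = -4 + ((K - K) - 1*(-2)) = -4 + (0 + 2) = -4 + 2 = -2)
p(T) = -6 + (1 + T)² (p(T) = -6 + (T + 1)² = -6 + (1 + T)²)
-9985 + p((42 - 10)*(O(-2) + 35)) = -9985 + (-6 + (1 + (42 - 10)*(-2 + 35))²) = -9985 + (-6 + (1 + 32*33)²) = -9985 + (-6 + (1 + 1056)²) = -9985 + (-6 + 1057²) = -9985 + (-6 + 1117249) = -9985 + 1117243 = 1107258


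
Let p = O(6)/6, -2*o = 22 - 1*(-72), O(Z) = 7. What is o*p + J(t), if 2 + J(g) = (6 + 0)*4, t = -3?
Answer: -197/6 ≈ -32.833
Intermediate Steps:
J(g) = 22 (J(g) = -2 + (6 + 0)*4 = -2 + 6*4 = -2 + 24 = 22)
o = -47 (o = -(22 - 1*(-72))/2 = -(22 + 72)/2 = -½*94 = -47)
p = 7/6 ≈ 1.1667
o*p + J(t) = -47*7/6 + 22 = -329/6 + 22 = -197/6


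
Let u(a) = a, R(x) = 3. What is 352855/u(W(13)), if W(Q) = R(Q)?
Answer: 352855/3 ≈ 1.1762e+5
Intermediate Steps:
W(Q) = 3
352855/u(W(13)) = 352855/3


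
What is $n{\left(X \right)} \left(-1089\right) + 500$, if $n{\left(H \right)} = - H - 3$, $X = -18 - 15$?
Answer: $-32170$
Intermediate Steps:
$X = -33$ ($X = -18 - 15 = -33$)
$n{\left(H \right)} = -3 - H$
$n{\left(X \right)} \left(-1089\right) + 500 = \left(-3 - -33\right) \left(-1089\right) + 500 = \left(-3 + 33\right) \left(-1089\right) + 500 = 30 \left(-1089\right) + 500 = -32670 + 500 = -32170$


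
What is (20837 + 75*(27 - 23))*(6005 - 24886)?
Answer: -399087697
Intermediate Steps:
(20837 + 75*(27 - 23))*(6005 - 24886) = (20837 + 75*4)*(-18881) = (20837 + 300)*(-18881) = 21137*(-18881) = -399087697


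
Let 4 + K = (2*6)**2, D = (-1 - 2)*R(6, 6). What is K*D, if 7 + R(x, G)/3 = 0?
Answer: 8820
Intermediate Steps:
R(x, G) = -21 (R(x, G) = -21 + 3*0 = -21 + 0 = -21)
D = 63 (D = (-1 - 2)*(-21) = -3*(-21) = 63)
K = 140 (K = -4 + (2*6)**2 = -4 + 12**2 = -4 + 144 = 140)
K*D = 140*63 = 8820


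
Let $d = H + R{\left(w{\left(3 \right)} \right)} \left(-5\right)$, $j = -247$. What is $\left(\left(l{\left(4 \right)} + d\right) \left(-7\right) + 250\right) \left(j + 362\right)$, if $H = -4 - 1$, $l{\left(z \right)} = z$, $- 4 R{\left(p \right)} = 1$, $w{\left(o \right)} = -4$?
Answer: $\frac{114195}{4} \approx 28549.0$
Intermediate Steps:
$R{\left(p \right)} = - \frac{1}{4}$ ($R{\left(p \right)} = \left(- \frac{1}{4}\right) 1 = - \frac{1}{4}$)
$H = -5$
$d = - \frac{15}{4}$ ($d = -5 - - \frac{5}{4} = -5 + \frac{5}{4} = - \frac{15}{4} \approx -3.75$)
$\left(\left(l{\left(4 \right)} + d\right) \left(-7\right) + 250\right) \left(j + 362\right) = \left(\left(4 - \frac{15}{4}\right) \left(-7\right) + 250\right) \left(-247 + 362\right) = \left(\frac{1}{4} \left(-7\right) + 250\right) 115 = \left(- \frac{7}{4} + 250\right) 115 = \frac{993}{4} \cdot 115 = \frac{114195}{4}$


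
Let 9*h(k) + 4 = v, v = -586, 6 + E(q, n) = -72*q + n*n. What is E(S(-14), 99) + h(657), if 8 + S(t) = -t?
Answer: 83677/9 ≈ 9297.4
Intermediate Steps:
S(t) = -8 - t
E(q, n) = -6 + n² - 72*q (E(q, n) = -6 + (-72*q + n*n) = -6 + (-72*q + n²) = -6 + (n² - 72*q) = -6 + n² - 72*q)
h(k) = -590/9 (h(k) = -4/9 + (⅑)*(-586) = -4/9 - 586/9 = -590/9)
E(S(-14), 99) + h(657) = (-6 + 99² - 72*(-8 - 1*(-14))) - 590/9 = (-6 + 9801 - 72*(-8 + 14)) - 590/9 = (-6 + 9801 - 72*6) - 590/9 = (-6 + 9801 - 432) - 590/9 = 9363 - 590/9 = 83677/9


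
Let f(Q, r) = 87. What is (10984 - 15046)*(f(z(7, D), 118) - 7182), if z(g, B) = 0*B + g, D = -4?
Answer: 28819890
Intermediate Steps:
z(g, B) = g (z(g, B) = 0 + g = g)
(10984 - 15046)*(f(z(7, D), 118) - 7182) = (10984 - 15046)*(87 - 7182) = -4062*(-7095) = 28819890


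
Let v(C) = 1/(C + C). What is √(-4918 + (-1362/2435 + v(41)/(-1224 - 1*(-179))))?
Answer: I*√8565567161575012490/41731030 ≈ 70.132*I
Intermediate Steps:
v(C) = 1/(2*C)
√(-4918 + (-1362/2435 + v(41)/(-1224 - 1*(-179)))) = √(-4918 + (-1362/2435 + ((½)/41)/(-1224 - 1*(-179)))) = √(-4918 + (-1362*1/2435 + ((½)*(1/41))/(-1224 + 179))) = √(-4918 + (-1362/2435 + (1/82)/(-1045))) = √(-4918 + (-1362/2435 + (1/82)*(-1/1045))) = √(-4918 + (-1362/2435 - 1/85690)) = √(-4918 - 23342443/41731030) = √(-205256547983/41731030) = I*√8565567161575012490/41731030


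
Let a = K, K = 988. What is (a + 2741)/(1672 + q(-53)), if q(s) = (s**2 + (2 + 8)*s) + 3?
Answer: 1243/1318 ≈ 0.94310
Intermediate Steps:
q(s) = 3 + s**2 + 10*s (q(s) = (s**2 + 10*s) + 3 = 3 + s**2 + 10*s)
a = 988
(a + 2741)/(1672 + q(-53)) = (988 + 2741)/(1672 + (3 + (-53)**2 + 10*(-53))) = 3729/(1672 + (3 + 2809 - 530)) = 3729/(1672 + 2282) = 3729/3954 = 3729*(1/3954) = 1243/1318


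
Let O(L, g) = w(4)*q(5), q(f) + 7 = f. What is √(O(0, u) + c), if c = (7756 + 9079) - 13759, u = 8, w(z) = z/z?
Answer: √3074 ≈ 55.444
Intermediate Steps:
w(z) = 1
q(f) = -7 + f
c = 3076 (c = 16835 - 13759 = 3076)
O(L, g) = -2 (O(L, g) = 1*(-7 + 5) = 1*(-2) = -2)
√(O(0, u) + c) = √(-2 + 3076) = √3074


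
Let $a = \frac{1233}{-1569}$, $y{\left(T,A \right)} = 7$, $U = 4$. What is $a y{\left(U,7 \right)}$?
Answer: $- \frac{2877}{523} \approx -5.501$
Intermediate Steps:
$a = - \frac{411}{523}$ ($a = 1233 \left(- \frac{1}{1569}\right) = - \frac{411}{523} \approx -0.78585$)
$a y{\left(U,7 \right)} = \left(- \frac{411}{523}\right) 7 = - \frac{2877}{523}$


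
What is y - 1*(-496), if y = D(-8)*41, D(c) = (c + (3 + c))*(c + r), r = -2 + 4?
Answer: 3694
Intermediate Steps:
r = 2
D(c) = (2 + c)*(3 + 2*c) (D(c) = (c + (3 + c))*(c + 2) = (3 + 2*c)*(2 + c) = (2 + c)*(3 + 2*c))
y = 3198 (y = (6 + 2*(-8)² + 7*(-8))*41 = (6 + 2*64 - 56)*41 = (6 + 128 - 56)*41 = 78*41 = 3198)
y - 1*(-496) = 3198 - 1*(-496) = 3198 + 496 = 3694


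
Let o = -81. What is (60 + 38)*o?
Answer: -7938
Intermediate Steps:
(60 + 38)*o = (60 + 38)*(-81) = 98*(-81) = -7938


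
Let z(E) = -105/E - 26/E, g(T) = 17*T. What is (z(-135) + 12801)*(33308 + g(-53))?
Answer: 56007916262/135 ≈ 4.1487e+8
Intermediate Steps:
z(E) = -131/E
(z(-135) + 12801)*(33308 + g(-53)) = (-131/(-135) + 12801)*(33308 + 17*(-53)) = (-131*(-1/135) + 12801)*(33308 - 901) = (131/135 + 12801)*32407 = (1728266/135)*32407 = 56007916262/135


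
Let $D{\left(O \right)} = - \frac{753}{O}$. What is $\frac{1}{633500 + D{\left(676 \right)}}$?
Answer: $\frac{676}{428245247} \approx 1.5785 \cdot 10^{-6}$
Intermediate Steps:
$\frac{1}{633500 + D{\left(676 \right)}} = \frac{1}{633500 - \frac{753}{676}} = \frac{1}{\frac{428245247}{676}} = \frac{676}{428245247}$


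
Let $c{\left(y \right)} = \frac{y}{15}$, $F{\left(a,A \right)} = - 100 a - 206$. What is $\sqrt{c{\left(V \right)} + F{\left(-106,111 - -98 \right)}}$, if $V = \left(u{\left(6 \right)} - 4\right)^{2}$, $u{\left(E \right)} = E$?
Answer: $\frac{\sqrt{2338710}}{15} \approx 101.95$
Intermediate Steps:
$F{\left(a,A \right)} = -206 - 100 a$
$V = 4$ ($V = \left(6 - 4\right)^{2} = 2^{2} = 4$)
$c{\left(y \right)} = \frac{y}{15}$ ($c{\left(y \right)} = y \frac{1}{15} = \frac{y}{15}$)
$\sqrt{c{\left(V \right)} + F{\left(-106,111 - -98 \right)}} = \sqrt{\frac{1}{15} \cdot 4 - -10394} = \sqrt{\frac{4}{15} + \left(-206 + 10600\right)} = \sqrt{\frac{4}{15} + 10394} = \sqrt{\frac{155914}{15}} = \frac{\sqrt{2338710}}{15}$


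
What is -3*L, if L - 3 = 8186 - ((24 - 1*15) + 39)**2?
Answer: -17655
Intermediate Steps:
L = 5885 (L = 3 + (8186 - ((24 - 1*15) + 39)**2) = 3 + (8186 - ((24 - 15) + 39)**2) = 3 + (8186 - (9 + 39)**2) = 3 + (8186 - 1*48**2) = 3 + (8186 - 1*2304) = 3 + (8186 - 2304) = 3 + 5882 = 5885)
-3*L = -3*5885 = -17655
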